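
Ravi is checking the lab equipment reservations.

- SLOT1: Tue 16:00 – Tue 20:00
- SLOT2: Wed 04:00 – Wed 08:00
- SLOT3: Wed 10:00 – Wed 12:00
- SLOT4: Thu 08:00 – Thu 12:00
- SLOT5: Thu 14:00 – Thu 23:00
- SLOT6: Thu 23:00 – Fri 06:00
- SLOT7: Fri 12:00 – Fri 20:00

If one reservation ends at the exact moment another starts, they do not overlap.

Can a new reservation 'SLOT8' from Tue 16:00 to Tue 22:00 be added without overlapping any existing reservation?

No — it overlaps SLOT1

SLOT1: starts Tue 16:00 before SLOT8 ends Tue 22:00, and ends Tue 20:00 after SLOT8 starts Tue 16:00 → overlap.
SLOT2: starts Wed 04:00 at or after SLOT8 ends Tue 22:00 → clear.
SLOT3: starts Wed 10:00 at or after SLOT8 ends Tue 22:00 → clear.
SLOT4: starts Thu 08:00 at or after SLOT8 ends Tue 22:00 → clear.
SLOT5: starts Thu 14:00 at or after SLOT8 ends Tue 22:00 → clear.
SLOT6: starts Thu 23:00 at or after SLOT8 ends Tue 22:00 → clear.
SLOT7: starts Fri 12:00 at or after SLOT8 ends Tue 22:00 → clear.
SLOT8 overlaps SLOT1.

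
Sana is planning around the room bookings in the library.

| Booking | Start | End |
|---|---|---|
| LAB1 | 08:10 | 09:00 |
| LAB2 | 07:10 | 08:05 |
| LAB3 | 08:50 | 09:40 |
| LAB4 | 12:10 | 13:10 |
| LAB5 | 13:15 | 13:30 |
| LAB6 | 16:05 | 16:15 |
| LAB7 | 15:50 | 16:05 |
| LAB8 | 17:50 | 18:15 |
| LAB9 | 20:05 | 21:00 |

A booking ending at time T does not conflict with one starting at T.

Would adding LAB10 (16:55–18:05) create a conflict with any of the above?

LAB2: ends 08:05 at or before LAB10 starts 16:55 → clear.
LAB1: ends 09:00 at or before LAB10 starts 16:55 → clear.
LAB3: ends 09:40 at or before LAB10 starts 16:55 → clear.
LAB4: ends 13:10 at or before LAB10 starts 16:55 → clear.
LAB5: ends 13:30 at or before LAB10 starts 16:55 → clear.
LAB7: ends 16:05 at or before LAB10 starts 16:55 → clear.
LAB6: ends 16:15 at or before LAB10 starts 16:55 → clear.
LAB8: starts 17:50 before LAB10 ends 18:05, and ends 18:15 after LAB10 starts 16:55 → overlap.
LAB9: starts 20:05 at or after LAB10 ends 18:05 → clear.
LAB10 overlaps LAB8.

Yes — it overlaps LAB8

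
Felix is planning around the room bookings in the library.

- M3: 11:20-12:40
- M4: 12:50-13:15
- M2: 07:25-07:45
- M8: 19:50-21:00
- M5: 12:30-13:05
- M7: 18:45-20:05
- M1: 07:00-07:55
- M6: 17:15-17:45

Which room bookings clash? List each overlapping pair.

M1 & M2, M3 & M5, M4 & M5, M7 & M8

Two intervals overlap when each starts before the other ends.
Sorted by start: M1, M2, M3, M5, M4, M6, M7, M8.
M2 starts before M1 ends → M1 and M2 overlap.
M3 starts after M1 ends, so M1 has no further overlaps.
M3 starts after M2 ends, so M2 has no further overlaps.
M5 starts before M3 ends → M3 and M5 overlap.
M4 starts after M3 ends, so M3 has no further overlaps.
M4 starts before M5 ends → M5 and M4 overlap.
M6 starts after M5 ends, so M5 has no further overlaps.
M6 starts after M4 ends, so M4 has no further overlaps.
M7 starts after M6 ends, so M6 has no further overlaps.
M8 starts before M7 ends → M7 and M8 overlap.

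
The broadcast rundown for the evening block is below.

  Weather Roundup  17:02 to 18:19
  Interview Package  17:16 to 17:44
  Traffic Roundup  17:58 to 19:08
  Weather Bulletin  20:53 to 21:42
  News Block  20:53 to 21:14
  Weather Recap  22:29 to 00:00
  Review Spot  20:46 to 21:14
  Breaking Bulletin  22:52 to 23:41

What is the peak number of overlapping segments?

3

Sort all start/end points and keep a running count:
17:02 start Weather Roundup → 1
17:16 start Interview Package → 2
17:44 end Interview Package → 1
17:58 start Traffic Roundup → 2
18:19 end Weather Roundup → 1
19:08 end Traffic Roundup → 0
20:46 start Review Spot → 1
20:53 start News Block → 2
20:53 start Weather Bulletin → 3
21:14 end News Block → 2
21:14 end Review Spot → 1
21:42 end Weather Bulletin → 0
22:29 start Weather Recap → 1
22:52 start Breaking Bulletin → 2
23:41 end Breaking Bulletin → 1
00:00 end Weather Recap → 0
Peak is 3, at 20:53 (News Block, Review Spot, Weather Bulletin).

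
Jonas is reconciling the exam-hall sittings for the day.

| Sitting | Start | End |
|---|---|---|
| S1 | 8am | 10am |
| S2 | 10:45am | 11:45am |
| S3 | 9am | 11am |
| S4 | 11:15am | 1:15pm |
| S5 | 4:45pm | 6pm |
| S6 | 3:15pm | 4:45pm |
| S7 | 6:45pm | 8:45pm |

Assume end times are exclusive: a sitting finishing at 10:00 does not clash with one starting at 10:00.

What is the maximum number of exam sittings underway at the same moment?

Walk through starts and ends in time order (an end at T is processed before a start at T):
8am start S1 → 1
9am start S3 → 2
10am end S1 → 1
10:45am start S2 → 2
11am end S3 → 1
11:15am start S4 → 2
11:45am end S2 → 1
1:15pm end S4 → 0
3:15pm start S6 → 1
4:45pm end S6 → 0
4:45pm start S5 → 1
6pm end S5 → 0
6:45pm start S7 → 1
8:45pm end S7 → 0
Peak is 2, at 9am (S1, S3).

2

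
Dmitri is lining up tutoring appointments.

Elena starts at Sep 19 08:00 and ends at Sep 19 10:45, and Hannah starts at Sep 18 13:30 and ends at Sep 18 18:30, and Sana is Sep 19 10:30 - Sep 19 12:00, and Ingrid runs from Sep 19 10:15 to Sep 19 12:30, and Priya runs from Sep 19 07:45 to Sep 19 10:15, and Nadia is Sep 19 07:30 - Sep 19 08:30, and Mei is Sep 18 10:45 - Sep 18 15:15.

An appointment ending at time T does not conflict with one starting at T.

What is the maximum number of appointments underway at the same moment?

Sweep the timeline, counting +1 at each start and −1 at each end (ends before starts at a tie):
Sep 18 10:45 start Mei → 1
Sep 18 13:30 start Hannah → 2
Sep 18 15:15 end Mei → 1
Sep 18 18:30 end Hannah → 0
Sep 19 07:30 start Nadia → 1
Sep 19 07:45 start Priya → 2
Sep 19 08:00 start Elena → 3
Sep 19 08:30 end Nadia → 2
Sep 19 10:15 end Priya → 1
Sep 19 10:15 start Ingrid → 2
Sep 19 10:30 start Sana → 3
Sep 19 10:45 end Elena → 2
Sep 19 12:00 end Sana → 1
Sep 19 12:30 end Ingrid → 0
Peak is 3, at Sep 19 08:00 (Elena, Nadia, Priya).

3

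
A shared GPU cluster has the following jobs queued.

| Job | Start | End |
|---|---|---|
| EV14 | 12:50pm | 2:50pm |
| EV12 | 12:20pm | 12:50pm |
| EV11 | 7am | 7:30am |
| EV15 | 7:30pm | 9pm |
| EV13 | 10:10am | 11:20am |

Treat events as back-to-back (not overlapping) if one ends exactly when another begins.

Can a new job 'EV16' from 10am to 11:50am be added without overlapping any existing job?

No — it overlaps EV13

EV11: ends 7:30am at or before EV16 starts 10am → clear.
EV13: starts 10:10am before EV16 ends 11:50am, and ends 11:20am after EV16 starts 10am → overlap.
EV12: starts 12:20pm at or after EV16 ends 11:50am → clear.
EV14: starts 12:50pm at or after EV16 ends 11:50am → clear.
EV15: starts 7:30pm at or after EV16 ends 11:50am → clear.
EV16 overlaps EV13.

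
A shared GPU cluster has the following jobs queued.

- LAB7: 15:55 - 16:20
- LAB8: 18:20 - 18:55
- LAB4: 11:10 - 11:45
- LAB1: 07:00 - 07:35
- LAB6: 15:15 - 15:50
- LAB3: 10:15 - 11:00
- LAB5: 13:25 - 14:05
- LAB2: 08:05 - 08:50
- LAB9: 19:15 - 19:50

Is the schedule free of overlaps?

Sorted by start: LAB1, LAB2, LAB3, LAB4, LAB5, LAB6, LAB7, LAB8, LAB9.
LAB2 starts after LAB1 ends — done with LAB1.
LAB3 starts after LAB2 ends — done with LAB2.
LAB4 starts after LAB3 ends — done with LAB3.
LAB5 starts after LAB4 ends — done with LAB4.
LAB6 starts after LAB5 ends — done with LAB5.
LAB7 starts after LAB6 ends — done with LAB6.
LAB8 starts after LAB7 ends — done with LAB7.
LAB9 starts after LAB8 ends.
Every pair is clear; the schedule has no overlaps.

Yes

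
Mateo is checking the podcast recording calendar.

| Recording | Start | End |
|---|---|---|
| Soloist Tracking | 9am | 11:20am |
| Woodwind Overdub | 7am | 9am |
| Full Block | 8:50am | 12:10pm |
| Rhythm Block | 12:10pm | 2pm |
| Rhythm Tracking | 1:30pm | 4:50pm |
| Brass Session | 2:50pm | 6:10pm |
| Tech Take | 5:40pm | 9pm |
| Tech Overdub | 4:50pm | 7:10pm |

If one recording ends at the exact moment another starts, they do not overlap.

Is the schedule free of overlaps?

No

Sorted by start: Woodwind Overdub, Full Block, Soloist Tracking, Rhythm Block, Rhythm Tracking, Brass Session, Tech Overdub, Tech Take.
Full Block starts before Woodwind Overdub ends → Woodwind Overdub and Full Block overlap.
That's a conflict, so the schedule is not conflict-free.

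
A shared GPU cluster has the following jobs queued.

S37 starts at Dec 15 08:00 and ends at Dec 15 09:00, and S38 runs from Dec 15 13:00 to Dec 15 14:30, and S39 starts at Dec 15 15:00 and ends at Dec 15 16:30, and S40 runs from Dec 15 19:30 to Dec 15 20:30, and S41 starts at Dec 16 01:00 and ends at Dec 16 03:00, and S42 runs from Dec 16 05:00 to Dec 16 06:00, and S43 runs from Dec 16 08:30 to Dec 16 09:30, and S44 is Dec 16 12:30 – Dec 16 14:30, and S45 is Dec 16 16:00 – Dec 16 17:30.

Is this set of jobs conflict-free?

Yes

Two intervals overlap when each starts before the other ends.
Sorted by start: S37, S38, S39, S40, S41, S42, S43, S44, S45.
S38 starts after S37 ends — done with S37.
S39 starts after S38 ends — done with S38.
S40 starts after S39 ends — done with S39.
S41 starts after S40 ends — done with S40.
S42 starts after S41 ends — done with S41.
S43 starts after S42 ends — done with S42.
S44 starts after S43 ends — done with S43.
S45 starts after S44 ends.
Every pair is clear; the schedule has no overlaps.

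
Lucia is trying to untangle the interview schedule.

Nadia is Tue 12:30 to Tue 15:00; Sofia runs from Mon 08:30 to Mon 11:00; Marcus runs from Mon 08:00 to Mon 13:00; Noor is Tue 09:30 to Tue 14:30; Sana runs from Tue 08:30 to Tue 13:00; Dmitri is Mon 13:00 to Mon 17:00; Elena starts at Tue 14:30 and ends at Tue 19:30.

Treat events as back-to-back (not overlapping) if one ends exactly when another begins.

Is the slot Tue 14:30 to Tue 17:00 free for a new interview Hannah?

Marcus: ends Mon 13:00 at or before Hannah starts Tue 14:30 → clear.
Sofia: ends Mon 11:00 at or before Hannah starts Tue 14:30 → clear.
Dmitri: ends Mon 17:00 at or before Hannah starts Tue 14:30 → clear.
Sana: ends Tue 13:00 at or before Hannah starts Tue 14:30 → clear.
Noor: ends Tue 14:30 at or before Hannah starts Tue 14:30 → clear.
Nadia: starts Tue 12:30 before Hannah ends Tue 17:00, and ends Tue 15:00 after Hannah starts Tue 14:30 → overlap.
Elena: starts Tue 14:30 before Hannah ends Tue 17:00, and ends Tue 19:30 after Hannah starts Tue 14:30 → overlap.
Hannah overlaps Elena, Nadia.

No — it overlaps Elena, Nadia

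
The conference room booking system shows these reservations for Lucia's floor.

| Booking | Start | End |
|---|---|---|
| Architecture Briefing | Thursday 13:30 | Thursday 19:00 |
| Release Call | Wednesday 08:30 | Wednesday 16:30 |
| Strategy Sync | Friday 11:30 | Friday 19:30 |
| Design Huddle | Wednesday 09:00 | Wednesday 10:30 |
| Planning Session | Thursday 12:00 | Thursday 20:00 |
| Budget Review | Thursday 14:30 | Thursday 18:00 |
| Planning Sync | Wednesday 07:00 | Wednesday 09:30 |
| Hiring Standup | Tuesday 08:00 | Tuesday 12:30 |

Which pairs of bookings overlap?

Sorted by start: Hiring Standup, Planning Sync, Release Call, Design Huddle, Planning Session, Architecture Briefing, Budget Review, Strategy Sync.
Planning Sync starts after Hiring Standup ends, so nothing later overlaps Hiring Standup either.
Release Call starts before Planning Sync ends → Planning Sync and Release Call overlap.
Design Huddle starts before Planning Sync ends → Planning Sync and Design Huddle overlap.
Planning Session starts after Planning Sync ends, so nothing later overlaps Planning Sync either.
Design Huddle starts before Release Call ends → Release Call and Design Huddle overlap.
Planning Session starts after Release Call ends, so nothing later overlaps Release Call either.
Planning Session starts after Design Huddle ends, so nothing later overlaps Design Huddle either.
Architecture Briefing starts before Planning Session ends → Planning Session and Architecture Briefing overlap.
Budget Review starts before Planning Session ends → Planning Session and Budget Review overlap.
Strategy Sync starts after Planning Session ends.
Budget Review starts before Architecture Briefing ends → Architecture Briefing and Budget Review overlap.
Strategy Sync starts after Architecture Briefing ends.
Strategy Sync starts after Budget Review ends.

Architecture Briefing & Budget Review, Architecture Briefing & Planning Session, Budget Review & Planning Session, Design Huddle & Planning Sync, Design Huddle & Release Call, Planning Sync & Release Call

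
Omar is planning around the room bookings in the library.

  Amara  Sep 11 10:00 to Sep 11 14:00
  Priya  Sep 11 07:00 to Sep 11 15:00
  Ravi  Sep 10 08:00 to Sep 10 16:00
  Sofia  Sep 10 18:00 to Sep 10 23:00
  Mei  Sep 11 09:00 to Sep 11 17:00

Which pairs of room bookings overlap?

Check each pair: they overlap iff neither finishes before the other starts.
Sorted by start: Ravi, Sofia, Priya, Mei, Amara.
Sofia starts after Ravi ends — done with Ravi.
Priya starts after Sofia ends — done with Sofia.
Mei starts before Priya ends → Priya and Mei overlap.
Amara starts before Priya ends → Priya and Amara overlap.
Amara starts before Mei ends → Mei and Amara overlap.

Amara & Mei, Amara & Priya, Mei & Priya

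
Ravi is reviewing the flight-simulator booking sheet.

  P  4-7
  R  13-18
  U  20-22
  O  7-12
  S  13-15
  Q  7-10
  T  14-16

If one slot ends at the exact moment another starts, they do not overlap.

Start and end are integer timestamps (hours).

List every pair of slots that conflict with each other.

Sorted by start: P, O, Q, R, S, T, U.
O starts exactly when P ends (back-to-back, no overlap), so P has no further overlaps.
Q starts before O ends → O and Q overlap.
R starts after O ends, so O has no further overlaps.
R starts after Q ends, so Q has no further overlaps.
S starts before R ends → R and S overlap.
T starts before R ends → R and T overlap.
U starts after R ends.
T starts before S ends → S and T overlap.
U starts after S ends.
U starts after T ends.

O & Q, R & S, R & T, S & T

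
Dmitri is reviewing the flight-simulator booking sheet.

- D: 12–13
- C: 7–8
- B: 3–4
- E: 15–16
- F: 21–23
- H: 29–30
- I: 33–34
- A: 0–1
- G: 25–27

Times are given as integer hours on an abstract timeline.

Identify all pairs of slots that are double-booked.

none

Sorted by start: A, B, C, D, E, F, G, H, I.
B starts after A ends, so nothing later overlaps A either.
C starts after B ends, so nothing later overlaps B either.
D starts after C ends, so nothing later overlaps C either.
E starts after D ends, so nothing later overlaps D either.
F starts after E ends, so nothing later overlaps E either.
G starts after F ends, so nothing later overlaps F either.
H starts after G ends, so nothing later overlaps G either.
I starts after H ends.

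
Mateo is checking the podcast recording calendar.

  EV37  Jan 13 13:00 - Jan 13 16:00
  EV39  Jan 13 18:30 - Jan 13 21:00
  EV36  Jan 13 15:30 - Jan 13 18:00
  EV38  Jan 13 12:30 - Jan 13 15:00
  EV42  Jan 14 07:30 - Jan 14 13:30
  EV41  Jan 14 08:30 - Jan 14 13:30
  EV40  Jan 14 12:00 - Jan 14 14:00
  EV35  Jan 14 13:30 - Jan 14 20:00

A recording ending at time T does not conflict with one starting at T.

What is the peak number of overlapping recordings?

3

Sort all start/end points and keep a running count:
Jan 13 12:30 start EV38 → 1
Jan 13 13:00 start EV37 → 2
Jan 13 15:00 end EV38 → 1
Jan 13 15:30 start EV36 → 2
Jan 13 16:00 end EV37 → 1
Jan 13 18:00 end EV36 → 0
Jan 13 18:30 start EV39 → 1
Jan 13 21:00 end EV39 → 0
Jan 14 07:30 start EV42 → 1
Jan 14 08:30 start EV41 → 2
Jan 14 12:00 start EV40 → 3
Jan 14 13:30 end EV41 → 2
Jan 14 13:30 end EV42 → 1
Jan 14 13:30 start EV35 → 2
Jan 14 14:00 end EV40 → 1
Jan 14 20:00 end EV35 → 0
Peak is 3, at Jan 14 12:00 (EV40, EV41, EV42).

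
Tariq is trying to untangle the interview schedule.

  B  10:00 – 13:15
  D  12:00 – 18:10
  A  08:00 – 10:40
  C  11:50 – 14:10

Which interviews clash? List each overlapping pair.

A & B, B & C, B & D, C & D

Sorted by start: A, B, C, D.
B starts before A ends → A and B overlap.
C starts after A ends — done with A.
C starts before B ends → B and C overlap.
D starts before B ends → B and D overlap.
D starts before C ends → C and D overlap.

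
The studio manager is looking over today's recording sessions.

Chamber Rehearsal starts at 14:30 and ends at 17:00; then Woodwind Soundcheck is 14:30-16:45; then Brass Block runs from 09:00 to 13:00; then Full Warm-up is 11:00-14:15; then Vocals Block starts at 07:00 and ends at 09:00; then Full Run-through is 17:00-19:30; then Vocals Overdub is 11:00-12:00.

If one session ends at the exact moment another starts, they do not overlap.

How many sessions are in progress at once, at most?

Walk through starts and ends in time order (an end at T is processed before a start at T):
07:00 start Vocals Block → 1
09:00 end Vocals Block → 0
09:00 start Brass Block → 1
11:00 start Full Warm-up → 2
11:00 start Vocals Overdub → 3
12:00 end Vocals Overdub → 2
13:00 end Brass Block → 1
14:15 end Full Warm-up → 0
14:30 start Chamber Rehearsal → 1
14:30 start Woodwind Soundcheck → 2
16:45 end Woodwind Soundcheck → 1
17:00 end Chamber Rehearsal → 0
17:00 start Full Run-through → 1
19:30 end Full Run-through → 0
Peak is 3, at 11:00 (Brass Block, Full Warm-up, Vocals Overdub).

3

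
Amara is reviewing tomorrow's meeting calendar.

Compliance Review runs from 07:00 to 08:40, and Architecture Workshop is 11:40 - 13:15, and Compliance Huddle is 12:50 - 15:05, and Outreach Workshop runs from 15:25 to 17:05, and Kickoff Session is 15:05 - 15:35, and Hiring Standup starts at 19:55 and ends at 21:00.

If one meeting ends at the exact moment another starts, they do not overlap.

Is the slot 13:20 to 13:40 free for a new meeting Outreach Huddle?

Compliance Review: ends 08:40 at or before Outreach Huddle starts 13:20 → clear.
Architecture Workshop: ends 13:15 at or before Outreach Huddle starts 13:20 → clear.
Compliance Huddle: starts 12:50 before Outreach Huddle ends 13:40, and ends 15:05 after Outreach Huddle starts 13:20 → overlap.
Kickoff Session: starts 15:05 at or after Outreach Huddle ends 13:40 → clear.
Outreach Workshop: starts 15:25 at or after Outreach Huddle ends 13:40 → clear.
Hiring Standup: starts 19:55 at or after Outreach Huddle ends 13:40 → clear.
Outreach Huddle overlaps Compliance Huddle.

No — it overlaps Compliance Huddle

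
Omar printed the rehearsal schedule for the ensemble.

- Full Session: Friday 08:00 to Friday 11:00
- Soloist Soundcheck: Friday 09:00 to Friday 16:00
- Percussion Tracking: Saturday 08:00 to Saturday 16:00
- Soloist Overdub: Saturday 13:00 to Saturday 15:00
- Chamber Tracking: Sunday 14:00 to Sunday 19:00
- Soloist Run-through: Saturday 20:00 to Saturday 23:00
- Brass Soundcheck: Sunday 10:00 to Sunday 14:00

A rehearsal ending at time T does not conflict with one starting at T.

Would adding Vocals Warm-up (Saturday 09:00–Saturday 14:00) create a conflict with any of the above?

Full Session: ends Friday 11:00 at or before Vocals Warm-up starts Saturday 09:00 → clear.
Soloist Soundcheck: ends Friday 16:00 at or before Vocals Warm-up starts Saturday 09:00 → clear.
Percussion Tracking: starts Saturday 08:00 before Vocals Warm-up ends Saturday 14:00, and ends Saturday 16:00 after Vocals Warm-up starts Saturday 09:00 → overlap.
Soloist Overdub: starts Saturday 13:00 before Vocals Warm-up ends Saturday 14:00, and ends Saturday 15:00 after Vocals Warm-up starts Saturday 09:00 → overlap.
Soloist Run-through: starts Saturday 20:00 at or after Vocals Warm-up ends Saturday 14:00 → clear.
Brass Soundcheck: starts Sunday 10:00 at or after Vocals Warm-up ends Saturday 14:00 → clear.
Chamber Tracking: starts Sunday 14:00 at or after Vocals Warm-up ends Saturday 14:00 → clear.
Vocals Warm-up overlaps Percussion Tracking, Soloist Overdub.

Yes — it overlaps Percussion Tracking, Soloist Overdub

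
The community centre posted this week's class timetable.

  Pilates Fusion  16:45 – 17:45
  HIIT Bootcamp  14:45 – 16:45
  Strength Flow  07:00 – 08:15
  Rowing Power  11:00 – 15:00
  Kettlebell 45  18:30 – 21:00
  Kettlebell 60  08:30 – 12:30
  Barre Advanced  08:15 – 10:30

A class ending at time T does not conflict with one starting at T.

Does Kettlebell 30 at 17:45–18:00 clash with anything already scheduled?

Strength Flow: ends 08:15 at or before Kettlebell 30 starts 17:45 → clear.
Barre Advanced: ends 10:30 at or before Kettlebell 30 starts 17:45 → clear.
Kettlebell 60: ends 12:30 at or before Kettlebell 30 starts 17:45 → clear.
Rowing Power: ends 15:00 at or before Kettlebell 30 starts 17:45 → clear.
HIIT Bootcamp: ends 16:45 at or before Kettlebell 30 starts 17:45 → clear.
Pilates Fusion: ends 17:45 at or before Kettlebell 30 starts 17:45 → clear.
Kettlebell 45: starts 18:30 at or after Kettlebell 30 ends 18:00 → clear.

No — it doesn't clash with anything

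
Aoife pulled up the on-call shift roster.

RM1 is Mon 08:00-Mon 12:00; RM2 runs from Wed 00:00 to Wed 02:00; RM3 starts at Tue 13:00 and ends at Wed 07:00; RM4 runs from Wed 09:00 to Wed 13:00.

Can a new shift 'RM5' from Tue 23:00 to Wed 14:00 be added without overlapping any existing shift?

RM1: ends Mon 12:00 at or before RM5 starts Tue 23:00 → clear.
RM3: starts Tue 13:00 before RM5 ends Wed 14:00, and ends Wed 07:00 after RM5 starts Tue 23:00 → overlap.
RM2: starts Wed 00:00 before RM5 ends Wed 14:00, and ends Wed 02:00 after RM5 starts Tue 23:00 → overlap.
RM4: starts Wed 09:00 before RM5 ends Wed 14:00, and ends Wed 13:00 after RM5 starts Tue 23:00 → overlap.
RM5 overlaps RM2, RM3, RM4.

No — it overlaps RM2, RM3, RM4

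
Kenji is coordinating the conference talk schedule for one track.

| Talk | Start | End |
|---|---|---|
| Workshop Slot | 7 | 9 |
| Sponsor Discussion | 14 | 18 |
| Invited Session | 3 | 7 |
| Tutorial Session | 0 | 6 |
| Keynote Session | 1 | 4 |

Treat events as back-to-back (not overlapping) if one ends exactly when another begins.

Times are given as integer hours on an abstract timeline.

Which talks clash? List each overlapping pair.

Two intervals overlap when each starts before the other ends.
Sorted by start: Tutorial Session, Keynote Session, Invited Session, Workshop Slot, Sponsor Discussion.
Keynote Session starts before Tutorial Session ends → Tutorial Session and Keynote Session overlap.
Invited Session starts before Tutorial Session ends → Tutorial Session and Invited Session overlap.
Workshop Slot starts after Tutorial Session ends — done with Tutorial Session.
Invited Session starts before Keynote Session ends → Keynote Session and Invited Session overlap.
Workshop Slot starts after Keynote Session ends — done with Keynote Session.
Workshop Slot starts exactly when Invited Session ends (back-to-back, no overlap) — done with Invited Session.
Sponsor Discussion starts after Workshop Slot ends.

Invited Session & Keynote Session, Invited Session & Tutorial Session, Keynote Session & Tutorial Session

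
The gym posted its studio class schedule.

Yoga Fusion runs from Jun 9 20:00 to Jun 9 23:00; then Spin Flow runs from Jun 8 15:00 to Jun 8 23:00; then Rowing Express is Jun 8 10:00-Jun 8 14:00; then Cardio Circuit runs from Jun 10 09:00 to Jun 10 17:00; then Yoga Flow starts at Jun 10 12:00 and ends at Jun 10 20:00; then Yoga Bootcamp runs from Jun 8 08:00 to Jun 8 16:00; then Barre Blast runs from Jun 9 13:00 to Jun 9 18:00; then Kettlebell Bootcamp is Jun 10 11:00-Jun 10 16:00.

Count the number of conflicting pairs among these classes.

Sorted by start: Yoga Bootcamp, Rowing Express, Spin Flow, Barre Blast, Yoga Fusion, Cardio Circuit, Kettlebell Bootcamp, Yoga Flow.
Rowing Express starts before Yoga Bootcamp ends → Yoga Bootcamp and Rowing Express overlap.
Spin Flow starts before Yoga Bootcamp ends → Yoga Bootcamp and Spin Flow overlap.
Barre Blast starts after Yoga Bootcamp ends — done with Yoga Bootcamp.
Spin Flow starts after Rowing Express ends — done with Rowing Express.
Barre Blast starts after Spin Flow ends — done with Spin Flow.
Yoga Fusion starts after Barre Blast ends — done with Barre Blast.
Cardio Circuit starts after Yoga Fusion ends — done with Yoga Fusion.
Kettlebell Bootcamp starts before Cardio Circuit ends → Cardio Circuit and Kettlebell Bootcamp overlap.
Yoga Flow starts before Cardio Circuit ends → Cardio Circuit and Yoga Flow overlap.
Yoga Flow starts before Kettlebell Bootcamp ends → Kettlebell Bootcamp and Yoga Flow overlap.
Overlapping pairs: Cardio Circuit & Kettlebell Bootcamp, Cardio Circuit & Yoga Flow, Kettlebell Bootcamp & Yoga Flow, Rowing Express & Yoga Bootcamp, Spin Flow & Yoga Bootcamp — 5 in total.

5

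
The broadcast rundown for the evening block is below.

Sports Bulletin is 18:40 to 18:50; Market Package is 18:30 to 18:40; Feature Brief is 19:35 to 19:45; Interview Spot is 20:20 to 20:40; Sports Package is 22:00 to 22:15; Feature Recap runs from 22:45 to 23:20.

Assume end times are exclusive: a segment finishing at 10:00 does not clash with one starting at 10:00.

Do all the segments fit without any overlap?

Yes

Sorted by start: Market Package, Sports Bulletin, Feature Brief, Interview Spot, Sports Package, Feature Recap.
Sports Bulletin starts exactly when Market Package ends (back-to-back, no overlap), so Market Package has no further overlaps.
Feature Brief starts after Sports Bulletin ends, so Sports Bulletin has no further overlaps.
Interview Spot starts after Feature Brief ends, so Feature Brief has no further overlaps.
Sports Package starts after Interview Spot ends, so Interview Spot has no further overlaps.
Feature Recap starts after Sports Package ends.
Every pair is clear; the schedule has no overlaps.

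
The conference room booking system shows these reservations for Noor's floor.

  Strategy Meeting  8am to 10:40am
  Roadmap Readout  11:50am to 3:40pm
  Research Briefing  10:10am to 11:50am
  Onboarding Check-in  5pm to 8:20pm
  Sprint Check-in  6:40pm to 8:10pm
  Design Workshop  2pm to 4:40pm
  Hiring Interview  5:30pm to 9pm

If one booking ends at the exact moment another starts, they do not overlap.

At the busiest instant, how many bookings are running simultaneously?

Sweep the timeline, counting +1 at each start and −1 at each end (ends before starts at a tie):
8am start Strategy Meeting → 1
10:10am start Research Briefing → 2
10:40am end Strategy Meeting → 1
11:50am end Research Briefing → 0
11:50am start Roadmap Readout → 1
2pm start Design Workshop → 2
3:40pm end Roadmap Readout → 1
4:40pm end Design Workshop → 0
5pm start Onboarding Check-in → 1
5:30pm start Hiring Interview → 2
6:40pm start Sprint Check-in → 3
8:10pm end Sprint Check-in → 2
8:20pm end Onboarding Check-in → 1
9pm end Hiring Interview → 0
Peak is 3, at 6:40pm (Hiring Interview, Onboarding Check-in, Sprint Check-in).

3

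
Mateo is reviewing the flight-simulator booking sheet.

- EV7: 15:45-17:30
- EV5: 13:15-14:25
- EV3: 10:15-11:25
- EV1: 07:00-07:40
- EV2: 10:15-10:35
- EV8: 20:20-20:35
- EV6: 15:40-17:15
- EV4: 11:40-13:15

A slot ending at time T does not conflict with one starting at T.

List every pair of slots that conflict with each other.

EV2 & EV3, EV6 & EV7

Sorted by start: EV1, EV2, EV3, EV4, EV5, EV6, EV7, EV8.
EV2 starts after EV1 ends — done with EV1.
EV3 starts before EV2 ends → EV2 and EV3 overlap.
EV4 starts after EV2 ends — done with EV2.
EV4 starts after EV3 ends — done with EV3.
EV5 starts exactly when EV4 ends (back-to-back, no overlap) — done with EV4.
EV6 starts after EV5 ends — done with EV5.
EV7 starts before EV6 ends → EV6 and EV7 overlap.
EV8 starts after EV6 ends.
EV8 starts after EV7 ends.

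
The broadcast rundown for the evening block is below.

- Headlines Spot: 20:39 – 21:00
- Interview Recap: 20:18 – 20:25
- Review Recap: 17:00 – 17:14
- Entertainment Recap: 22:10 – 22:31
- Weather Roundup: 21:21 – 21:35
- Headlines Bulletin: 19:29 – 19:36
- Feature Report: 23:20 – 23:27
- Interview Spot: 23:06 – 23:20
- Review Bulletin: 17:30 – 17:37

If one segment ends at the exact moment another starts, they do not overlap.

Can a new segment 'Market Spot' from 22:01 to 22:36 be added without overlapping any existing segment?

No — it overlaps Entertainment Recap

Review Recap: ends 17:14 at or before Market Spot starts 22:01 → clear.
Review Bulletin: ends 17:37 at or before Market Spot starts 22:01 → clear.
Headlines Bulletin: ends 19:36 at or before Market Spot starts 22:01 → clear.
Interview Recap: ends 20:25 at or before Market Spot starts 22:01 → clear.
Headlines Spot: ends 21:00 at or before Market Spot starts 22:01 → clear.
Weather Roundup: ends 21:35 at or before Market Spot starts 22:01 → clear.
Entertainment Recap: starts 22:10 before Market Spot ends 22:36, and ends 22:31 after Market Spot starts 22:01 → overlap.
Interview Spot: starts 23:06 at or after Market Spot ends 22:36 → clear.
Feature Report: starts 23:20 at or after Market Spot ends 22:36 → clear.
Market Spot overlaps Entertainment Recap.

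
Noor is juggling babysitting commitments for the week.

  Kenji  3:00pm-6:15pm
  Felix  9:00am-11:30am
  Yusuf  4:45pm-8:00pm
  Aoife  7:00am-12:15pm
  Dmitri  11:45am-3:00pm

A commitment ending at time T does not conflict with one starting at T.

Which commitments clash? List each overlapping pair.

Sorted by start: Aoife, Felix, Dmitri, Kenji, Yusuf.
Felix starts before Aoife ends → Aoife and Felix overlap.
Dmitri starts before Aoife ends → Aoife and Dmitri overlap.
Kenji starts after Aoife ends; Aoife is clear from here.
Dmitri starts after Felix ends; Felix is clear from here.
Kenji starts exactly when Dmitri ends (back-to-back, no overlap); Dmitri is clear from here.
Yusuf starts before Kenji ends → Kenji and Yusuf overlap.

Aoife & Dmitri, Aoife & Felix, Kenji & Yusuf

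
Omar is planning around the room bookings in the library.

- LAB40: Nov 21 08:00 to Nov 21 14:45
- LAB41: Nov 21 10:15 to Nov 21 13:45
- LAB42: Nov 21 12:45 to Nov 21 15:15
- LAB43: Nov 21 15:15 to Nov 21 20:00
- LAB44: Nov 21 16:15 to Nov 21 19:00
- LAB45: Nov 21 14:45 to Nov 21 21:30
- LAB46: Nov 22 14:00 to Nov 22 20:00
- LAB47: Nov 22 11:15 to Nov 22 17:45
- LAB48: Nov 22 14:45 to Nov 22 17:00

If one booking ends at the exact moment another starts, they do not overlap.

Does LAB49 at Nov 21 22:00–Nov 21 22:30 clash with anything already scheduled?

LAB40: ends Nov 21 14:45 at or before LAB49 starts Nov 21 22:00 → clear.
LAB41: ends Nov 21 13:45 at or before LAB49 starts Nov 21 22:00 → clear.
LAB42: ends Nov 21 15:15 at or before LAB49 starts Nov 21 22:00 → clear.
LAB45: ends Nov 21 21:30 at or before LAB49 starts Nov 21 22:00 → clear.
LAB43: ends Nov 21 20:00 at or before LAB49 starts Nov 21 22:00 → clear.
LAB44: ends Nov 21 19:00 at or before LAB49 starts Nov 21 22:00 → clear.
LAB47: starts Nov 22 11:15 at or after LAB49 ends Nov 21 22:30 → clear.
LAB46: starts Nov 22 14:00 at or after LAB49 ends Nov 21 22:30 → clear.
LAB48: starts Nov 22 14:45 at or after LAB49 ends Nov 21 22:30 → clear.

No — it doesn't clash with anything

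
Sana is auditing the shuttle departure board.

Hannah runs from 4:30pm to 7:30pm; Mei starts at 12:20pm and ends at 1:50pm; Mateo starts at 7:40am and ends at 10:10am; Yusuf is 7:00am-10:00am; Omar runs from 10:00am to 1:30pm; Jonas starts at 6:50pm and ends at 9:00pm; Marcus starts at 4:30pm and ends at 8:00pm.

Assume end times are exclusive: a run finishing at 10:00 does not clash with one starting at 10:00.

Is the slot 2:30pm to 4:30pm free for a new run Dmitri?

Yes — the slot is free

Yusuf: ends 10:00am at or before Dmitri starts 2:30pm → clear.
Mateo: ends 10:10am at or before Dmitri starts 2:30pm → clear.
Omar: ends 1:30pm at or before Dmitri starts 2:30pm → clear.
Mei: ends 1:50pm at or before Dmitri starts 2:30pm → clear.
Marcus: starts 4:30pm at or after Dmitri ends 4:30pm → clear.
Hannah: starts 4:30pm at or after Dmitri ends 4:30pm → clear.
Jonas: starts 6:50pm at or after Dmitri ends 4:30pm → clear.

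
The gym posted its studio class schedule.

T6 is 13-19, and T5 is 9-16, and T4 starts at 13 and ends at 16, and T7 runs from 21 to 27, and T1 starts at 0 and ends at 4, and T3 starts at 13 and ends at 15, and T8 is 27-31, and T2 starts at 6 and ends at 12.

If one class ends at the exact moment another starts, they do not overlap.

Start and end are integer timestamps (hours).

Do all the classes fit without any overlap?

No

Two intervals overlap when each starts before the other ends.
Sorted by start: T1, T2, T5, T3, T4, T6, T7, T8.
T2 starts after T1 ends, so T1 has no further overlaps.
T5 starts before T2 ends → T2 and T5 overlap.
That's a conflict, so the schedule is not conflict-free.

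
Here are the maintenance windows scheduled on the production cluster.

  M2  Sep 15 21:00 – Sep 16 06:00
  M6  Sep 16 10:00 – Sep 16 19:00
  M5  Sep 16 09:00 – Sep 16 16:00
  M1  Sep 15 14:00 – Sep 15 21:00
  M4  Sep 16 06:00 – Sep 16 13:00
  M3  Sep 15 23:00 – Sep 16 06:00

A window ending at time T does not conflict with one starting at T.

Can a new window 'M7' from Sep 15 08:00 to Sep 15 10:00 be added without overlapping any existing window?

M1: starts Sep 15 14:00 at or after M7 ends Sep 15 10:00 → clear.
M2: starts Sep 15 21:00 at or after M7 ends Sep 15 10:00 → clear.
M3: starts Sep 15 23:00 at or after M7 ends Sep 15 10:00 → clear.
M4: starts Sep 16 06:00 at or after M7 ends Sep 15 10:00 → clear.
M5: starts Sep 16 09:00 at or after M7 ends Sep 15 10:00 → clear.
M6: starts Sep 16 10:00 at or after M7 ends Sep 15 10:00 → clear.

Yes — the slot is free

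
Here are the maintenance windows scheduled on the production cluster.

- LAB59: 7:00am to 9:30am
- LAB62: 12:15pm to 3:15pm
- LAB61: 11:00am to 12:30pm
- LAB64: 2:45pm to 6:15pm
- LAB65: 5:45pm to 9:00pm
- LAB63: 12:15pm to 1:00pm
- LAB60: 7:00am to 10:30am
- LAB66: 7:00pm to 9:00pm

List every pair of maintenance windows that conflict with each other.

LAB59 & LAB60, LAB61 & LAB62, LAB61 & LAB63, LAB62 & LAB63, LAB62 & LAB64, LAB64 & LAB65, LAB65 & LAB66

Sorted by start: LAB59, LAB60, LAB61, LAB62, LAB63, LAB64, LAB65, LAB66.
LAB60 starts before LAB59 ends → LAB59 and LAB60 overlap.
LAB61 starts after LAB59 ends, so LAB59 has no further overlaps.
LAB61 starts after LAB60 ends, so LAB60 has no further overlaps.
LAB62 starts before LAB61 ends → LAB61 and LAB62 overlap.
LAB63 starts before LAB61 ends → LAB61 and LAB63 overlap.
LAB64 starts after LAB61 ends, so LAB61 has no further overlaps.
LAB63 starts before LAB62 ends → LAB62 and LAB63 overlap.
LAB64 starts before LAB62 ends → LAB62 and LAB64 overlap.
LAB65 starts after LAB62 ends, so LAB62 has no further overlaps.
LAB64 starts after LAB63 ends, so LAB63 has no further overlaps.
LAB65 starts before LAB64 ends → LAB64 and LAB65 overlap.
LAB66 starts after LAB64 ends.
LAB66 starts before LAB65 ends → LAB65 and LAB66 overlap.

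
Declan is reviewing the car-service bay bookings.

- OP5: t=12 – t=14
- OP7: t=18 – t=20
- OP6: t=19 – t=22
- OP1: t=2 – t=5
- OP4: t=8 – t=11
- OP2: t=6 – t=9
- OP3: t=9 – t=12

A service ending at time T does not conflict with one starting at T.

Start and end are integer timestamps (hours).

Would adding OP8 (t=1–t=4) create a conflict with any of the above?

OP1: starts t=2 before OP8 ends t=4, and ends t=5 after OP8 starts t=1 → overlap.
OP2: starts t=6 at or after OP8 ends t=4 → clear.
OP4: starts t=8 at or after OP8 ends t=4 → clear.
OP3: starts t=9 at or after OP8 ends t=4 → clear.
OP5: starts t=12 at or after OP8 ends t=4 → clear.
OP7: starts t=18 at or after OP8 ends t=4 → clear.
OP6: starts t=19 at or after OP8 ends t=4 → clear.
OP8 overlaps OP1.

Yes — it overlaps OP1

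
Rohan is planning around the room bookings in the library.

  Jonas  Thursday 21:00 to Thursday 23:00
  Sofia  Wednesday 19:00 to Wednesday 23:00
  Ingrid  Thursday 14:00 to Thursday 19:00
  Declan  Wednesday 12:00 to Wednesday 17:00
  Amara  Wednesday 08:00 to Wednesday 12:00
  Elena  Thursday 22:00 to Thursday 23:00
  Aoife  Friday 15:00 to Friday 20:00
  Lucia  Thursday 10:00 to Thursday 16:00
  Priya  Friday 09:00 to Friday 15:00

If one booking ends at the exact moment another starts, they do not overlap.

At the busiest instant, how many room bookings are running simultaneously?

Sweep the timeline, counting +1 at each start and −1 at each end (ends before starts at a tie):
Wednesday 08:00 start Amara → 1
Wednesday 12:00 end Amara → 0
Wednesday 12:00 start Declan → 1
Wednesday 17:00 end Declan → 0
Wednesday 19:00 start Sofia → 1
Wednesday 23:00 end Sofia → 0
Thursday 10:00 start Lucia → 1
Thursday 14:00 start Ingrid → 2
Thursday 16:00 end Lucia → 1
Thursday 19:00 end Ingrid → 0
Thursday 21:00 start Jonas → 1
Thursday 22:00 start Elena → 2
Thursday 23:00 end Elena → 1
Thursday 23:00 end Jonas → 0
Friday 09:00 start Priya → 1
Friday 15:00 end Priya → 0
Friday 15:00 start Aoife → 1
Friday 20:00 end Aoife → 0
Peak is 2, at Thursday 14:00 (Ingrid, Lucia).

2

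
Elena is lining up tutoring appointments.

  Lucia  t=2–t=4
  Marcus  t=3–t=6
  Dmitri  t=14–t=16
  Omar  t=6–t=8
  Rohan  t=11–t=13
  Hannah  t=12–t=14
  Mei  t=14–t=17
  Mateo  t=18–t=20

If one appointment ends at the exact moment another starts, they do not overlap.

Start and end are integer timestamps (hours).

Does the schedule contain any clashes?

Yes

Sorted by start: Lucia, Marcus, Omar, Rohan, Hannah, Dmitri, Mei, Mateo.
Marcus starts before Lucia ends → Lucia and Marcus overlap.
That's a conflict, so the schedule is not conflict-free.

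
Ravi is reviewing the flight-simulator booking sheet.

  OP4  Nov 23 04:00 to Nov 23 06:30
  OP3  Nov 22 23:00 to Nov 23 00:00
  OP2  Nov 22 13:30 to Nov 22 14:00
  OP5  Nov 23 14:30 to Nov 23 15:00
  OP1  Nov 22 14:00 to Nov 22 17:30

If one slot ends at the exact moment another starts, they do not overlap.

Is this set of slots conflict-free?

Sorted by start: OP2, OP1, OP3, OP4, OP5.
OP1 starts exactly when OP2 ends (back-to-back, no overlap) — done with OP2.
OP3 starts after OP1 ends — done with OP1.
OP4 starts after OP3 ends — done with OP3.
OP5 starts after OP4 ends.
Every pair is clear; the schedule has no overlaps.

Yes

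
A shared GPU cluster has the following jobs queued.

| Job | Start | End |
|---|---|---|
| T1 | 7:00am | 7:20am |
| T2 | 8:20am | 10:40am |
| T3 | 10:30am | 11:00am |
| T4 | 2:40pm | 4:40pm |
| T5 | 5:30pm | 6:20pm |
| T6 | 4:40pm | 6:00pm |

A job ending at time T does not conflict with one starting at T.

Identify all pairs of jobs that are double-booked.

T2 & T3, T5 & T6

Check each pair: they overlap iff neither finishes before the other starts.
Sorted by start: T1, T2, T3, T4, T6, T5.
T2 starts after T1 ends; T1 is clear from here.
T3 starts before T2 ends → T2 and T3 overlap.
T4 starts after T2 ends; T2 is clear from here.
T4 starts after T3 ends; T3 is clear from here.
T6 starts exactly when T4 ends (back-to-back, no overlap); T4 is clear from here.
T5 starts before T6 ends → T6 and T5 overlap.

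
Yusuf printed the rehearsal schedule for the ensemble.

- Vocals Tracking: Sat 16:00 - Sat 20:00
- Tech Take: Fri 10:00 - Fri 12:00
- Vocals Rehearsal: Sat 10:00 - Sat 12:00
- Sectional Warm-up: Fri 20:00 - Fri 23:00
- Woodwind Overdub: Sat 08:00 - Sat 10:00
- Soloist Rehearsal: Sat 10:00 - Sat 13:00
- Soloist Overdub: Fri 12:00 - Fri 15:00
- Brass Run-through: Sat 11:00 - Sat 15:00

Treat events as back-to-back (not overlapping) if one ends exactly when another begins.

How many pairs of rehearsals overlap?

3

Sorted by start: Tech Take, Soloist Overdub, Sectional Warm-up, Woodwind Overdub, Soloist Rehearsal, Vocals Rehearsal, Brass Run-through, Vocals Tracking.
Soloist Overdub starts exactly when Tech Take ends (back-to-back, no overlap) — done with Tech Take.
Sectional Warm-up starts after Soloist Overdub ends — done with Soloist Overdub.
Woodwind Overdub starts after Sectional Warm-up ends — done with Sectional Warm-up.
Soloist Rehearsal starts exactly when Woodwind Overdub ends (back-to-back, no overlap) — done with Woodwind Overdub.
Vocals Rehearsal starts before Soloist Rehearsal ends → Soloist Rehearsal and Vocals Rehearsal overlap.
Brass Run-through starts before Soloist Rehearsal ends → Soloist Rehearsal and Brass Run-through overlap.
Vocals Tracking starts after Soloist Rehearsal ends.
Brass Run-through starts before Vocals Rehearsal ends → Vocals Rehearsal and Brass Run-through overlap.
Vocals Tracking starts after Vocals Rehearsal ends.
Vocals Tracking starts after Brass Run-through ends.
Overlapping pairs: Brass Run-through & Soloist Rehearsal, Brass Run-through & Vocals Rehearsal, Soloist Rehearsal & Vocals Rehearsal — 3 in total.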